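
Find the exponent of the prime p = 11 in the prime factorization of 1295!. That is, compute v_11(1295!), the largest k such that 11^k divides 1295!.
v_11(1295!) = 127

Legendre's formula: v_p(n!) = Σ_{k ≥ 1} ⌊n / p^k⌋. For p = 11, n = 1295, the terms are:
  ⌊1295/11^1⌋ = ⌊1295/11⌋ = 117
  ⌊1295/11^2⌋ = ⌊1295/121⌋ = 10
(the next term ⌊1295/11^3⌋ = 0, terminating the sum). Summing: v_11(1295!) = 117 + 10 = 127.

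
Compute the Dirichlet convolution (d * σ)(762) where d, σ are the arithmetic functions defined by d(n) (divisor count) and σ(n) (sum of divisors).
(d * σ)(762) = 3900

Divisors of 762: [1, 2, 3, 6, 127, 254, 381, 762]. For each d | 762:
  d = 1: d(1) · σ(762/1) = 1 · 1536 = 1536
  d = 2: d(2) · σ(762/2) = 2 · 512 = 1024
  d = 3: d(3) · σ(762/3) = 2 · 384 = 768
  d = 6: d(6) · σ(762/6) = 4 · 128 = 512
  d = 127: d(127) · σ(762/127) = 2 · 12 = 24
  d = 254: d(254) · σ(762/254) = 4 · 4 = 16
  d = 381: d(381) · σ(762/381) = 4 · 3 = 12
  d = 762: d(762) · σ(762/762) = 8 · 1 = 8
Summing: (d * σ)(762) = 1536 + 1024 + 768 + 512 + 24 + 16 + 12 + 8 = 3900.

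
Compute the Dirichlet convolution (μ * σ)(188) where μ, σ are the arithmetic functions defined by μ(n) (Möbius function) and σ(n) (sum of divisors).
(μ * σ)(188) = 188

Divisors of 188: [1, 2, 4, 47, 94, 188]. For each d | 188:
  d = 1: μ(1) · σ(188/1) = 1 · 336 = 336
  d = 2: μ(2) · σ(188/2) = -1 · 144 = -144
  d = 4: μ(4) · σ(188/4) = 0 · 48 = 0
  d = 47: μ(47) · σ(188/47) = -1 · 7 = -7
  d = 94: μ(94) · σ(188/94) = 1 · 3 = 3
  d = 188: μ(188) · σ(188/188) = 0 · 1 = 0
Summing: (μ * σ)(188) = 336 + -144 + 0 + -7 + 3 + 0 = 188.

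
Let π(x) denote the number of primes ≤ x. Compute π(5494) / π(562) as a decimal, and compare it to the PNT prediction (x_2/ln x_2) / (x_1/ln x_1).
π(5494)/π(562) = 725/102 ≈ 7.1078;  PNT prediction ≈ 7.1876.

π(562) = 102 and π(5494) = 725, so π(5494)/π(562) ≈ 7.1078. The PNT-predicted ratio is (5494/ln(5494)) / (562/ln(562)) ≈ 7.1876. The two agree to within a few percent, as expected.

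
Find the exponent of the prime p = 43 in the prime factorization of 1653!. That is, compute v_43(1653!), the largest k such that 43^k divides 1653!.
v_43(1653!) = 38

Legendre's formula: v_p(n!) = Σ_{k ≥ 1} ⌊n / p^k⌋. For p = 43, n = 1653, the terms are:
  ⌊1653/43^1⌋ = ⌊1653/43⌋ = 38
(the next term ⌊1653/43^2⌋ = 0, terminating the sum). Summing: v_43(1653!) = 38 = 38.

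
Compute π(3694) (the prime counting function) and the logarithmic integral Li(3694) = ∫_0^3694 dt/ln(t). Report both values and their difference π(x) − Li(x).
π(3694) = 515;  Li(3694) ≈ 528.29;  π(x) − Li(x) ≈ -13.29.

Direct count of primes ≤ 3694 gives π(3694) = 515. Numerical evaluation of the logarithmic integral gives Li(3694) ≈ 528.29. The difference π(x) − Li(x) ≈ -13.29 is typically negative for small/moderate x (Li(x) overestimates), though Littlewood's theorem shows this sign changes infinitely often.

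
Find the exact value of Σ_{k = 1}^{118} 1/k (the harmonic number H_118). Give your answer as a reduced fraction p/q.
H_118 = 93018884434841482250701215017315081260434614082769/17379782769567790172972927968296006432665936992320

Direct summation: H_118 = 1 + 1/2 + ... + 1/118. The least common denominator is lcm(1, ..., 118) = 955888052326228459513511038256280353796626534577600; over this denominator the numerator is 955888052326228459513511038256280353796626534577600 + 477944026163114229756755519128140176898313267288800 + 318629350775409486504503679418760117932208844859200 + 238972013081557114878377759564070088449156633644400 + 191177610465245691902702207651256070759325306915520 + 159314675387704743252251839709380058966104422429600 + 136555436046604065644787291179468621970946647796800 + 119486006540778557439188879782035044224578316822200 + 106209783591803162168167893139586705977402948286400 + 95588805232622845951351103825628035379662653457760 + 86898913847838950864864639841480032163329684961600 + 79657337693852371626125919854690029483052211214800 + 73529850178940650731808541404329257984355887275200 + 68277718023302032822393645589734310985473323898400 + 63725870155081897300900735883752023586441768971840 + 59743003270389278719594439891017522112289158411100 + 56228708960366379971383002250369432576272149092800 + 53104891795901581084083946569793352988701474143200 + 50309897490854129448079528329277913357717186030400 + 47794402616311422975675551912814017689831326728880 + 45518478682201355214929097059822873990315549265600 + 43449456923919475432432319920740016081664842480800 + 41560350101140367804935262532881754512896805851200 + 39828668846926185813062959927345014741526105607400 + 38235522093049138380540441530251214151865061383104 + 36764925089470325365904270702164628992177943637600 + 35403261197267720722722631046528901992467649428800 + 34138859011651016411196822794867155492736661949200 + 32961656976766498603914173732975184613676777054400 + 31862935077540948650450367941876011793220884485920 + 30835098462136401919790678653428398509568597889600 + 29871501635194639359797219945508761056144579205550 + 28966304615946316954954879947160010721109894987200 + 28114354480183189985691501125184716288136074546400 + 27311087209320813128957458235893724394189329559360 + 26552445897950790542041973284896676494350737071600 + 25834812225033201608473271304223793345854771204800 + 25154948745427064724039764164638956678858593015200 + 24509950059646883577269513801443085994785295758400 + 23897201308155711487837775956407008844915663364440 + 23314342739664108768622220445275130580405525233600 + 22759239341100677607464548529911436995157774632800 + 22229954705261126965430489261773961716200617083200 + 21724728461959737716216159960370008040832421240400 + 21241956718360632433633578627917341195480589657280 + 20780175050570183902467631266440877256448402925600 + 20338043666515499138585341239495326676523968820800 + 19914334423463092906531479963672507370763052803700 + 19507919435229152234969613025638374567278092542400 + 19117761046524569190270220765125607075932530691552 + 18742902986788793323794334083456477525424049697600 + 18382462544735162682952135351082314496088971818800 + 18035623628796763387047378080307176486728802539200 + 17701630598633860361361315523264450996233824714400 + 17379782769567790172972927968296006432665936992320 + 17069429505825508205598411397433577746368330974600 + 16769965830284709816026509443092637785905728676800 + 16480828488383249301957086866487592306838388527200 + 16201492412308956940906966750106446674519093806400 + 15931467538770474325225183970938005896610442242960 + 15670295939774237041205098987807874652403713681600 + 15417549231068200959895339326714199254784298944800 + 15172826227400451738309699019940957996771849755200 + 14935750817597319679898609972754380528072289602775 + 14705970035788130146361708280865851596871177455040 + 14483152307973158477477439973580005360554947493600 + 14266985855615350141992702063526572444725769172800 + 14057177240091594992845750562592358144068037273200 + 13853450033713455934978420844293918170965601950400 + 13655543604660406564478729117946862197094664779680 + 13463212004594767035401563919102540194318683585600 + 13276222948975395271020986642448338247175368535800 + 13094356881181211774157685455565484298583925131200 + 12917406112516600804236635652111896672927385602400 + 12745174031016379460180147176750404717288353794368 + 12577474372713532362019882082319478339429296507600 + 12414130549691278694980662834497147451904240708800 + 12254975029823441788634756900721542997392647879200 + 12099848763623145057133051117168105744261095374400 + 11948600654077855743918887978203504422457831682220 + 11801087065755906907574210348842967330822549809600 + 11657171369832054384311110222637565290202762616800 + 11516723522002752524259169135617835587911163067200 + 11379619670550338803732274264955718497578887316400 + 11245741792073275994276600450073886515254429818560 + 11114977352630563482715244630886980858100308541600 + 10987218992255499534638057910991728204558925684800 + 10862364230979868858108079980185004020416210620200 + 10740315194676724264196753238834610716816028478400 + 10620978359180316216816789313958670597740294828640 + 10504264311277235818829791629189893997765126753600 + 10390087525285091951233815633220438628224201462800 + 10278366154045467306596892884476132836522865963200 + 10169021833257749569292670619747663338261984410400 + 10061979498170825889615905665855582671543437206080 + 9957167211731546453265739981836253685381526401850 + 9854516003363179994984649878930725296872438500800 + 9753959717614576117484806512819187283639046271200 + 9655434871982105651651626649053336907036631662400 + 9558880523262284595135110382562803537966265345776 + 9464238141843846133797138992636439146501252817600 + 9371451493394396661897167041728238762712024848800 + 9280466527439111257412728526760003434918704219200 + 9191231272367581341476067675541157248044485909400 + 9103695736440271042985819411964574798063109853120 + 9017811814398381693523689040153588243364401269600 + 8933533199310546350593561105198881811183425556800 + 8850815299316930180680657761632225498116912357200 + 8769615158956224399206523286754865631161711326400 + 8689891384783895086486463984148003216332968496160 + 8611604075011067202824423768074597781951590401600 + 8534714752912754102799205698716788873184165487300 + 8459186303771933270031071135011330564571916235200 + 8384982915142354908013254721546318892952864338400 + 8312070020228073560987052506576350902579361170240 + 8240414244191624650978543433243796153419194263600 + 8169983353215627859089837933814361998261765252800 + 8100746206154478470453483375053223337259546903200 = 5116038643916281523788566825952329469323903774552295, so H_118 = 5116038643916281523788566825952329469323903774552295/955888052326228459513511038256280353796626534577600; reducing by gcd(5116038643916281523788566825952329469323903774552295, 955888052326228459513511038256280353796626534577600) = 55 gives 93018884434841482250701215017315081260434614082769/17379782769567790172972927968296006432665936992320 ≈ 5.35213. (The PNT-adjacent estimate ln(118) + γ ≈ 5.34790 matches within O(1/n).)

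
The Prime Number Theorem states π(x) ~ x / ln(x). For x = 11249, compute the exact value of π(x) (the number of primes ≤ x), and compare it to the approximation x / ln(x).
π(11249) = 1359;  x/ln(x) ≈ 1205.93;  relative error ≈ 11.26%.

Directly count primes up to 11249: π(11249) = 1359. The PNT approximation gives 11249/ln(11249) ≈ 11249/9.32803 ≈ 1205.93. Relative error (π(x) − x/ln(x)) / π(x) ≈ 11.26%; the approximation is known to undercount slightly (Li(x) is a better estimate).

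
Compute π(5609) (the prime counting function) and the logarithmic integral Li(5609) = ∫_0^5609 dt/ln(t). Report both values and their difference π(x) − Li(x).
π(5609) = 738;  Li(5609) ≈ 755.30;  π(x) − Li(x) ≈ -17.30.

Direct count of primes ≤ 5609 gives π(5609) = 738. Numerical evaluation of the logarithmic integral gives Li(5609) ≈ 755.30. The difference π(x) − Li(x) ≈ -17.30 is typically negative for small/moderate x (Li(x) overestimates), though Littlewood's theorem shows this sign changes infinitely often.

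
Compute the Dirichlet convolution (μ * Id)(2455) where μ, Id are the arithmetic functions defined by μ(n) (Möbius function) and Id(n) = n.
(μ * Id)(2455) = 1960

Divisors of 2455: [1, 5, 491, 2455]. For each d | 2455:
  d = 1: μ(1) · Id(2455/1) = 1 · 2455 = 2455
  d = 5: μ(5) · Id(2455/5) = -1 · 491 = -491
  d = 491: μ(491) · Id(2455/491) = -1 · 5 = -5
  d = 2455: μ(2455) · Id(2455/2455) = 1 · 1 = 1
Summing: (μ * Id)(2455) = 2455 + -491 + -5 + 1 = 1960.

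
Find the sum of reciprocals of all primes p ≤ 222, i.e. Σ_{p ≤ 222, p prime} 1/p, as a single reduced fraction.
Σ 1/p = 3215488142498485484492183158345029261034221047849345857469577412562094716564064084247/1645783550795210387735581011435590727981167322669649249414629852197255934130751870910

π(222) = 47, so the primes ≤ 222 are [2, 3, 5, 7, 11, 13, 17, 19, 23, 29, 31, 37, 41, 43, 47, 53, 59, 61, 67, 71, 73, 79, 83, 89, 97, 101, 103, 107, 109, 113, 127, 131, 137, 139, 149, 151, 157, 163, 167, 173, 179, 181, 191, 193, 197, 199, 211]. Summing 1/p over these primes: 3215488142498485484492183158345029261034221047849345857469577412562094716564064084247/1645783550795210387735581011435590727981167322669649249414629852197255934130751870910 ≈ 1.9538. Mertens estimate ln ln(222) + 0.2615 ≈ 1.9484.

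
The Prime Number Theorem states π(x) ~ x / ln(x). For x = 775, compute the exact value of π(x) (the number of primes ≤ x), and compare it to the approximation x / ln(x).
π(775) = 137;  x/ln(x) ≈ 116.49;  relative error ≈ 14.97%.

Directly count primes up to 775: π(775) = 137. The PNT approximation gives 775/ln(775) ≈ 775/6.65286 ≈ 116.49. Relative error (π(x) − x/ln(x)) / π(x) ≈ 14.97%; the approximation is known to undercount slightly (Li(x) is a better estimate).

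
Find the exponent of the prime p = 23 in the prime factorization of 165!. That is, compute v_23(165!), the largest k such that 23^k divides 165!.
v_23(165!) = 7

Legendre's formula: v_p(n!) = Σ_{k ≥ 1} ⌊n / p^k⌋. For p = 23, n = 165, the terms are:
  ⌊165/23^1⌋ = ⌊165/23⌋ = 7
(the next term ⌊165/23^2⌋ = 0, terminating the sum). Summing: v_23(165!) = 7 = 7.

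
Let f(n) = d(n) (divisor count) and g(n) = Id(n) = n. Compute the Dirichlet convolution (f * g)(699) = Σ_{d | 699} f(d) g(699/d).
(d * Id)(699) = 1175

Divisors of 699: [1, 3, 233, 699]. For each d | 699:
  d = 1: d(1) · Id(699/1) = 1 · 699 = 699
  d = 3: d(3) · Id(699/3) = 2 · 233 = 466
  d = 233: d(233) · Id(699/233) = 2 · 3 = 6
  d = 699: d(699) · Id(699/699) = 4 · 1 = 4
Summing: (d * Id)(699) = 699 + 466 + 6 + 4 = 1175.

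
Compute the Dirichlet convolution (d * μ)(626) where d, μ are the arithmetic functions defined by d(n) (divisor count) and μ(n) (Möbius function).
(d * μ)(626) = 1

Divisors of 626: [1, 2, 313, 626]. For each d | 626:
  d = 1: d(1) · μ(626/1) = 1 · 1 = 1
  d = 2: d(2) · μ(626/2) = 2 · -1 = -2
  d = 313: d(313) · μ(626/313) = 2 · -1 = -2
  d = 626: d(626) · μ(626/626) = 4 · 1 = 4
Summing: (d * μ)(626) = 1 + -2 + -2 + 4 = 1.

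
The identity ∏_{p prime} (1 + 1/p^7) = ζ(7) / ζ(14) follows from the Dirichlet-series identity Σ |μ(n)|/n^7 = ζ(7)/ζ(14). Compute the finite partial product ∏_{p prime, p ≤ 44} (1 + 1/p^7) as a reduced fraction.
∏ = 520809220089538061022644224225580227698833285987386472597926245148089867161153104280287356125184/516528479137134655019209847872578550121603875954111837055841148542846145248143400719531810009375

The primes p ≤ 44 are [2, 3, 5, 7, 11, 13, 17, 19, 23, 29, 31, 37, 41, 43]. For each, (1 + 1/p^7) = (p^7 + 1)/p^7. Multiplying these fractions over p ∈ [2, 3, 5, 7, 11, 13, 17, 19, 23, 29, 31, 37, 41, 43] gives 520809220089538061022644224225580227698833285987386472597926245148089867161153104280287356125184/516528479137134655019209847872578550121603875954111837055841148542846145248143400719531810009375. (In the limit P → ∞ this tends to ζ(7)/ζ(14).)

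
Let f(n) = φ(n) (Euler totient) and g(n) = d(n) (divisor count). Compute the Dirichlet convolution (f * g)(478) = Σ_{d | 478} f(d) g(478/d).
(φ * d)(478) = 720

Divisors of 478: [1, 2, 239, 478]. For each d | 478:
  d = 1: φ(1) · d(478/1) = 1 · 4 = 4
  d = 2: φ(2) · d(478/2) = 1 · 2 = 2
  d = 239: φ(239) · d(478/239) = 238 · 2 = 476
  d = 478: φ(478) · d(478/478) = 238 · 1 = 238
Summing: (φ * d)(478) = 4 + 2 + 476 + 238 = 720.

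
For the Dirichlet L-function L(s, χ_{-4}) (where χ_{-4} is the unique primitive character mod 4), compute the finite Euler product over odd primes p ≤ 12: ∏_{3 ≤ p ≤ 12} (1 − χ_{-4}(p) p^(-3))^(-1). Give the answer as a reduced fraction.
∏ = 24457125/25252352

The odd primes p ≤ 12 are [3, 5, 7, 11]. For each, χ(p) = 1 if p ≡ 1 mod 4, χ(p) = −1 if p ≡ 3 mod 4. Taking (1 − χ(p)/p^3)^(-1) = p^3/(p^3 − χ(p)): (1 − (-1)/3^3)^(-1) · (1 − (1)/5^3)^(-1) · (1 − (-1)/7^3)^(-1) · (1 − (-1)/11^3)^(-1) = 24457125/25252352.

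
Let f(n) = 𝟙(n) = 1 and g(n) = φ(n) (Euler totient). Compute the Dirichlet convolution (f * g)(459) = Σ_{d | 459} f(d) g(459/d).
(𝟙 * φ)(459) = 459

Divisors of 459: [1, 3, 9, 17, 27, 51, 153, 459]. For each d | 459:
  d = 1: 𝟙(1) · φ(459/1) = 1 · 288 = 288
  d = 3: 𝟙(3) · φ(459/3) = 1 · 96 = 96
  d = 9: 𝟙(9) · φ(459/9) = 1 · 32 = 32
  d = 17: 𝟙(17) · φ(459/17) = 1 · 18 = 18
  d = 27: 𝟙(27) · φ(459/27) = 1 · 16 = 16
  d = 51: 𝟙(51) · φ(459/51) = 1 · 6 = 6
  d = 153: 𝟙(153) · φ(459/153) = 1 · 2 = 2
  d = 459: 𝟙(459) · φ(459/459) = 1 · 1 = 1
Summing: (𝟙 * φ)(459) = 288 + 96 + 32 + 18 + 16 + 6 + 2 + 1 = 459.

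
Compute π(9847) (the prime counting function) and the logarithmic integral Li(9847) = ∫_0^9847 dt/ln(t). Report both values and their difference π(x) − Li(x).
π(9847) = 1214;  Li(9847) ≈ 1229.51;  π(x) − Li(x) ≈ -15.51.

Direct count of primes ≤ 9847 gives π(9847) = 1214. Numerical evaluation of the logarithmic integral gives Li(9847) ≈ 1229.51. The difference π(x) − Li(x) ≈ -15.51 is typically negative for small/moderate x (Li(x) overestimates), though Littlewood's theorem shows this sign changes infinitely often.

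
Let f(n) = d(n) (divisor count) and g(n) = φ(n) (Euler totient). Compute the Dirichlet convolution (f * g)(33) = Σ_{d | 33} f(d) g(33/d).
(d * φ)(33) = 48

Divisors of 33: [1, 3, 11, 33]. For each d | 33:
  d = 1: d(1) · φ(33/1) = 1 · 20 = 20
  d = 3: d(3) · φ(33/3) = 2 · 10 = 20
  d = 11: d(11) · φ(33/11) = 2 · 2 = 4
  d = 33: d(33) · φ(33/33) = 4 · 1 = 4
Summing: (d * φ)(33) = 20 + 20 + 4 + 4 = 48.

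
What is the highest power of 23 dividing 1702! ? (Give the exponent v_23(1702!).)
v_23(1702!) = 77

Legendre's formula: v_p(n!) = Σ_{k ≥ 1} ⌊n / p^k⌋. For p = 23, n = 1702, the terms are:
  ⌊1702/23^1⌋ = ⌊1702/23⌋ = 74
  ⌊1702/23^2⌋ = ⌊1702/529⌋ = 3
(the next term ⌊1702/23^3⌋ = 0, terminating the sum). Summing: v_23(1702!) = 74 + 3 = 77.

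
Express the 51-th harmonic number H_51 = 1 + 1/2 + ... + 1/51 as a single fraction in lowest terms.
H_51 = 14004003155738682347159/3099044504245996706400

Direct summation: H_51 = 1 + 1/2 + ... + 1/51. The least common denominator is lcm(1, ..., 51) = 3099044504245996706400; over this denominator the numerator is 3099044504245996706400 + 1549522252122998353200 + 1033014834748665568800 + 774761126061499176600 + 619808900849199341280 + 516507417374332784400 + 442720643463713815200 + 387380563030749588300 + 344338278249555189600 + 309904450424599670640 + 281731318567817882400 + 258253708687166392200 + 238388038788153592800 + 221360321731856907600 + 206602966949733113760 + 193690281515374794150 + 182296735543882159200 + 172169139124777594800 + 163107605486631405600 + 154952225212299835320 + 147573547821237938400 + 140865659283908941200 + 134741065401999856800 + 129126854343583196100 + 123961780169839868256 + 119194019394076796400 + 114779426083185063200 + 110680160865928453800 + 106863603594689541600 + 103301483474866556880 + 99969177556322474400 + 96845140757687397075 + 93910439522605960800 + 91148367771941079600 + 88544128692742763040 + 86084569562388797400 + 83757959574216127200 + 81553802743315702800 + 79462679596051197600 + 77476112606149917660 + 75586451323073090400 + 73786773910618969200 + 72070802424325504800 + 70432829641954470600 + 68867655649911037920 + 67370532700999928400 + 65937117111616951200 + 64563427171791598050 + 63245806209101973600 + 61980890084919934128 + 60765578514627386400 = 14004003155738682347159, so H_51 = 14004003155738682347159/3099044504245996706400 (already in lowest terms) ≈ 4.51881. (The PNT-adjacent estimate ln(51) + γ ≈ 4.50904 matches within O(1/n).)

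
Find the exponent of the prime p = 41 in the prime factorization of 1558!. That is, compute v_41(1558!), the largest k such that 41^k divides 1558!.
v_41(1558!) = 38

Legendre's formula: v_p(n!) = Σ_{k ≥ 1} ⌊n / p^k⌋. For p = 41, n = 1558, the terms are:
  ⌊1558/41^1⌋ = ⌊1558/41⌋ = 38
(the next term ⌊1558/41^2⌋ = 0, terminating the sum). Summing: v_41(1558!) = 38 = 38.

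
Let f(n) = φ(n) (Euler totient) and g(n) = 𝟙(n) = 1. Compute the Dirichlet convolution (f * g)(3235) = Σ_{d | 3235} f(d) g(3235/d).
(φ * 𝟙)(3235) = 3235

Divisors of 3235: [1, 5, 647, 3235]. For each d | 3235:
  d = 1: φ(1) · 𝟙(3235/1) = 1 · 1 = 1
  d = 5: φ(5) · 𝟙(3235/5) = 4 · 1 = 4
  d = 647: φ(647) · 𝟙(3235/647) = 646 · 1 = 646
  d = 3235: φ(3235) · 𝟙(3235/3235) = 2584 · 1 = 2584
Summing: (φ * 𝟙)(3235) = 1 + 4 + 646 + 2584 = 3235.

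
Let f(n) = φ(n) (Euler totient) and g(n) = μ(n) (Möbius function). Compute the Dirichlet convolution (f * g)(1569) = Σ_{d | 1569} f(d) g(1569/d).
(φ * μ)(1569) = 521

Divisors of 1569: [1, 3, 523, 1569]. For each d | 1569:
  d = 1: φ(1) · μ(1569/1) = 1 · 1 = 1
  d = 3: φ(3) · μ(1569/3) = 2 · -1 = -2
  d = 523: φ(523) · μ(1569/523) = 522 · -1 = -522
  d = 1569: φ(1569) · μ(1569/1569) = 1044 · 1 = 1044
Summing: (φ * μ)(1569) = 1 + -2 + -522 + 1044 = 521.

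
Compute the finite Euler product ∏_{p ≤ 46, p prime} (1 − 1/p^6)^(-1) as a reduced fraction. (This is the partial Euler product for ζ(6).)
∏ = 58415599349237689613444204788995855063746535337692192433390985/57419764821752678419559868369284941010851064169028064391462912

The primes p ≤ 46 are [2, 3, 5, 7, 11, 13, 17, 19, 23, 29, 31, 37, 41, 43]. For each prime, (1 − 1/p^6)^(-1) = p^6 / (p^6 − 1). The product is (1 − 1/2^6)^(-1), (1 − 1/3^6)^(-1), (1 − 1/5^6)^(-1), (1 − 1/7^6)^(-1), (1 − 1/11^6)^(-1), (1 − 1/13^6)^(-1), (1 − 1/17^6)^(-1), (1 − 1/19^6)^(-1), (1 − 1/23^6)^(-1), (1 − 1/29^6)^(-1), (1 − 1/31^6)^(-1), (1 − 1/37^6)^(-1), (1 − 1/41^6)^(-1), (1 − 1/43^6)^(-1) = ∏ p^6 / (p^6 − 1) = 58415599349237689613444204788995855063746535337692192433390985/57419764821752678419559868369284941010851064169028064391462912.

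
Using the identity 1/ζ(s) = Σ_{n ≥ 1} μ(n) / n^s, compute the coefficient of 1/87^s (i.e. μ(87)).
μ(87) = 1

Factor n = 87 = 3 · 29. μ(n) = 0 if any exponent ≥ 2 (not squarefree); otherwise μ(n) = (−1)^{ω(n)} where ω(n) is the number of distinct prime factors. Applying: μ(87) = 1.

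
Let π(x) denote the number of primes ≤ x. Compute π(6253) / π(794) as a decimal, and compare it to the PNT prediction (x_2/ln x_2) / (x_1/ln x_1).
π(6253)/π(794) = 812/138 ≈ 5.8841;  PNT prediction ≈ 6.0159.

π(794) = 138 and π(6253) = 812, so π(6253)/π(794) ≈ 5.8841. The PNT-predicted ratio is (6253/ln(6253)) / (794/ln(794)) ≈ 6.0159. The two agree to within a few percent, as expected.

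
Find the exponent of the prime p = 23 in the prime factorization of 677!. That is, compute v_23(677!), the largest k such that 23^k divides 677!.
v_23(677!) = 30

Legendre's formula: v_p(n!) = Σ_{k ≥ 1} ⌊n / p^k⌋. For p = 23, n = 677, the terms are:
  ⌊677/23^1⌋ = ⌊677/23⌋ = 29
  ⌊677/23^2⌋ = ⌊677/529⌋ = 1
(the next term ⌊677/23^3⌋ = 0, terminating the sum). Summing: v_23(677!) = 29 + 1 = 30.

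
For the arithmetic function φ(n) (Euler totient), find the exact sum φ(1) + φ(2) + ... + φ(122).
Σ_{n ≤ 122} φ(n) = 4556

Compute φ(n) for each 1 ≤ n ≤ 122: φ(1) = 1, φ(2) = 1, φ(3) = 2, φ(4) = 2, φ(5) = 4, φ(6) = 2, φ(7) = 6, φ(8) = 4, φ(9) = 6, φ(10) = 4, φ(11) = 10, φ(12) = 4, φ(13) = 12, φ(14) = 6, φ(15) = 8, φ(16) = 8, φ(17) = 16, φ(18) = 6, φ(19) = 18, φ(20) = 8, φ(21) = 12, φ(22) = 10, φ(23) = 22, φ(24) = 8, φ(25) = 20, φ(26) = 12, φ(27) = 18, φ(28) = 12, φ(29) = 28, φ(30) = 8, φ(31) = 30, φ(32) = 16, φ(33) = 20, φ(34) = 16, φ(35) = 24, φ(36) = 12, φ(37) = 36, φ(38) = 18, φ(39) = 24, φ(40) = 16, φ(41) = 40, φ(42) = 12, φ(43) = 42, φ(44) = 20, φ(45) = 24, φ(46) = 22, φ(47) = 46, φ(48) = 16, φ(49) = 42, φ(50) = 20, φ(51) = 32, φ(52) = 24, φ(53) = 52, φ(54) = 18, φ(55) = 40, φ(56) = 24, φ(57) = 36, φ(58) = 28, φ(59) = 58, φ(60) = 16, φ(61) = 60, φ(62) = 30, φ(63) = 36, φ(64) = 32, φ(65) = 48, φ(66) = 20, φ(67) = 66, φ(68) = 32, φ(69) = 44, φ(70) = 24, φ(71) = 70, φ(72) = 24, φ(73) = 72, φ(74) = 36, φ(75) = 40, φ(76) = 36, φ(77) = 60, φ(78) = 24, φ(79) = 78, φ(80) = 32, φ(81) = 54, φ(82) = 40, φ(83) = 82, φ(84) = 24, φ(85) = 64, φ(86) = 42, φ(87) = 56, φ(88) = 40, φ(89) = 88, φ(90) = 24, φ(91) = 72, φ(92) = 44, φ(93) = 60, φ(94) = 46, φ(95) = 72, φ(96) = 32, φ(97) = 96, φ(98) = 42, φ(99) = 60, φ(100) = 40, φ(101) = 100, φ(102) = 32, φ(103) = 102, φ(104) = 48, φ(105) = 48, φ(106) = 52, φ(107) = 106, φ(108) = 36, φ(109) = 108, φ(110) = 40, φ(111) = 72, φ(112) = 48, φ(113) = 112, φ(114) = 36, φ(115) = 88, φ(116) = 56, φ(117) = 72, φ(118) = 58, φ(119) = 96, φ(120) = 32, φ(121) = 110, φ(122) = 60. Summing all 122 values: 4556. (Average order: Σ_{n ≤ x} φ(n) ~ (3/π²) x². For x = 122, (3/π²)·122² ≈ 4524.19.)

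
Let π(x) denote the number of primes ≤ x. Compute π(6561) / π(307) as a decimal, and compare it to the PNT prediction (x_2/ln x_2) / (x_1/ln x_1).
π(6561)/π(307) = 847/63 ≈ 13.4444;  PNT prediction ≈ 13.9256.

π(307) = 63 and π(6561) = 847, so π(6561)/π(307) ≈ 13.4444. The PNT-predicted ratio is (6561/ln(6561)) / (307/ln(307)) ≈ 13.9256. The two agree to within a few percent, as expected.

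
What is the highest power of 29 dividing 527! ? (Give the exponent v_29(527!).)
v_29(527!) = 18

Legendre's formula: v_p(n!) = Σ_{k ≥ 1} ⌊n / p^k⌋. For p = 29, n = 527, the terms are:
  ⌊527/29^1⌋ = ⌊527/29⌋ = 18
(the next term ⌊527/29^2⌋ = 0, terminating the sum). Summing: v_29(527!) = 18 = 18.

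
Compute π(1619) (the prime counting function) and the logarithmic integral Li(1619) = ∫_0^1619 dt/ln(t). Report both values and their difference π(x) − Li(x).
π(1619) = 256;  Li(1619) ≈ 264.00;  π(x) − Li(x) ≈ -8.00.

Direct count of primes ≤ 1619 gives π(1619) = 256. Numerical evaluation of the logarithmic integral gives Li(1619) ≈ 264.00. The difference π(x) − Li(x) ≈ -8.00 is typically negative for small/moderate x (Li(x) overestimates), though Littlewood's theorem shows this sign changes infinitely often.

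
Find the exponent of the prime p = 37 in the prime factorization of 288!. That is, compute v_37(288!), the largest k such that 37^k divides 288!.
v_37(288!) = 7

Legendre's formula: v_p(n!) = Σ_{k ≥ 1} ⌊n / p^k⌋. For p = 37, n = 288, the terms are:
  ⌊288/37^1⌋ = ⌊288/37⌋ = 7
(the next term ⌊288/37^2⌋ = 0, terminating the sum). Summing: v_37(288!) = 7 = 7.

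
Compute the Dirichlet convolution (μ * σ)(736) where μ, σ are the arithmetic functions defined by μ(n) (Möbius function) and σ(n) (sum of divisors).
(μ * σ)(736) = 736

Divisors of 736: [1, 2, 4, 8, 16, 23, 32, 46, 92, 184, 368, 736]. For each d | 736:
  d = 1: μ(1) · σ(736/1) = 1 · 1512 = 1512
  d = 2: μ(2) · σ(736/2) = -1 · 744 = -744
  d = 4: μ(4) · σ(736/4) = 0 · 360 = 0
  d = 8: μ(8) · σ(736/8) = 0 · 168 = 0
  d = 16: μ(16) · σ(736/16) = 0 · 72 = 0
  d = 23: μ(23) · σ(736/23) = -1 · 63 = -63
  d = 32: μ(32) · σ(736/32) = 0 · 24 = 0
  d = 46: μ(46) · σ(736/46) = 1 · 31 = 31
  d = 92: μ(92) · σ(736/92) = 0 · 15 = 0
  d = 184: μ(184) · σ(736/184) = 0 · 7 = 0
  d = 368: μ(368) · σ(736/368) = 0 · 3 = 0
  d = 736: μ(736) · σ(736/736) = 0 · 1 = 0
Summing: (μ * σ)(736) = 1512 + -744 + 0 + 0 + 0 + -63 + 0 + 31 + 0 + 0 + 0 + 0 = 736.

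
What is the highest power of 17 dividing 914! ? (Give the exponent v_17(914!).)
v_17(914!) = 56

Legendre's formula: v_p(n!) = Σ_{k ≥ 1} ⌊n / p^k⌋. For p = 17, n = 914, the terms are:
  ⌊914/17^1⌋ = ⌊914/17⌋ = 53
  ⌊914/17^2⌋ = ⌊914/289⌋ = 3
(the next term ⌊914/17^3⌋ = 0, terminating the sum). Summing: v_17(914!) = 53 + 3 = 56.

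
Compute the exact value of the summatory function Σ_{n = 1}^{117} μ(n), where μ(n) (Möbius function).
Σ_{n ≤ 117} μ(n) = -5

Compute μ(n) for each 1 ≤ n ≤ 117: μ(1) = 1, μ(2) = -1, μ(3) = -1, μ(4) = 0, μ(5) = -1, μ(6) = 1, μ(7) = -1, μ(8) = 0, μ(9) = 0, μ(10) = 1, μ(11) = -1, μ(12) = 0, μ(13) = -1, μ(14) = 1, μ(15) = 1, μ(16) = 0, μ(17) = -1, μ(18) = 0, μ(19) = -1, μ(20) = 0, μ(21) = 1, μ(22) = 1, μ(23) = -1, μ(24) = 0, μ(25) = 0, μ(26) = 1, μ(27) = 0, μ(28) = 0, μ(29) = -1, μ(30) = -1, μ(31) = -1, μ(32) = 0, μ(33) = 1, μ(34) = 1, μ(35) = 1, μ(36) = 0, μ(37) = -1, μ(38) = 1, μ(39) = 1, μ(40) = 0, μ(41) = -1, μ(42) = -1, μ(43) = -1, μ(44) = 0, μ(45) = 0, μ(46) = 1, μ(47) = -1, μ(48) = 0, μ(49) = 0, μ(50) = 0, μ(51) = 1, μ(52) = 0, μ(53) = -1, μ(54) = 0, μ(55) = 1, μ(56) = 0, μ(57) = 1, μ(58) = 1, μ(59) = -1, μ(60) = 0, μ(61) = -1, μ(62) = 1, μ(63) = 0, μ(64) = 0, μ(65) = 1, μ(66) = -1, μ(67) = -1, μ(68) = 0, μ(69) = 1, μ(70) = -1, μ(71) = -1, μ(72) = 0, μ(73) = -1, μ(74) = 1, μ(75) = 0, μ(76) = 0, μ(77) = 1, μ(78) = -1, μ(79) = -1, μ(80) = 0, μ(81) = 0, μ(82) = 1, μ(83) = -1, μ(84) = 0, μ(85) = 1, μ(86) = 1, μ(87) = 1, μ(88) = 0, μ(89) = -1, μ(90) = 0, μ(91) = 1, μ(92) = 0, μ(93) = 1, μ(94) = 1, μ(95) = 1, μ(96) = 0, μ(97) = -1, μ(98) = 0, μ(99) = 0, μ(100) = 0, μ(101) = -1, μ(102) = -1, μ(103) = -1, μ(104) = 0, μ(105) = -1, μ(106) = 1, μ(107) = -1, μ(108) = 0, μ(109) = -1, μ(110) = -1, μ(111) = 1, μ(112) = 0, μ(113) = -1, μ(114) = -1, μ(115) = 1, μ(116) = 0, μ(117) = 0. Summing all 117 values: -5. (Mertens function M(x) = Σ_{n ≤ x} μ(n); on average M(x) should be small (PNT ⟺ M(x) = o(x)).)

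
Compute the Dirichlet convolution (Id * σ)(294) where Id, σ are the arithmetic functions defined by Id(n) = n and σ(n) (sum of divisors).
(Id * σ)(294) = 5670

Divisors of 294: [1, 2, 3, 6, 7, 14, 21, 42, 49, 98, 147, 294]. For each d | 294:
  d = 1: Id(1) · σ(294/1) = 1 · 684 = 684
  d = 2: Id(2) · σ(294/2) = 2 · 228 = 456
  d = 3: Id(3) · σ(294/3) = 3 · 171 = 513
  d = 6: Id(6) · σ(294/6) = 6 · 57 = 342
  d = 7: Id(7) · σ(294/7) = 7 · 96 = 672
  d = 14: Id(14) · σ(294/14) = 14 · 32 = 448
  d = 21: Id(21) · σ(294/21) = 21 · 24 = 504
  d = 42: Id(42) · σ(294/42) = 42 · 8 = 336
  d = 49: Id(49) · σ(294/49) = 49 · 12 = 588
  d = 98: Id(98) · σ(294/98) = 98 · 4 = 392
  d = 147: Id(147) · σ(294/147) = 147 · 3 = 441
  d = 294: Id(294) · σ(294/294) = 294 · 1 = 294
Summing: (Id * σ)(294) = 684 + 456 + 513 + 342 + 672 + 448 + 504 + 336 + 588 + 392 + 441 + 294 = 5670.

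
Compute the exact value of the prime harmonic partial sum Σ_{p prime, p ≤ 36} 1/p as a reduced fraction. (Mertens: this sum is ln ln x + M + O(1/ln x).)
Σ 1/p = 314016924901/200560490130

π(36) = 11, so the primes ≤ 36 are [2, 3, 5, 7, 11, 13, 17, 19, 23, 29, 31]. Summing 1/p over these primes: 314016924901/200560490130 ≈ 1.5657. Mertens estimate ln ln(36) + 0.2615 ≈ 1.5378.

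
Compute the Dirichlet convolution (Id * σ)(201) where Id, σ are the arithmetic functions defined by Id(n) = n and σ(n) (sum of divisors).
(Id * σ)(201) = 945

Divisors of 201: [1, 3, 67, 201]. For each d | 201:
  d = 1: Id(1) · σ(201/1) = 1 · 272 = 272
  d = 3: Id(3) · σ(201/3) = 3 · 68 = 204
  d = 67: Id(67) · σ(201/67) = 67 · 4 = 268
  d = 201: Id(201) · σ(201/201) = 201 · 1 = 201
Summing: (Id * σ)(201) = 272 + 204 + 268 + 201 = 945.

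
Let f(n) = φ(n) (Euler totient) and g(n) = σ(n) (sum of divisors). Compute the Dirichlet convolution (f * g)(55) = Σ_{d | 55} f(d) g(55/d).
(φ * σ)(55) = 220

Divisors of 55: [1, 5, 11, 55]. For each d | 55:
  d = 1: φ(1) · σ(55/1) = 1 · 72 = 72
  d = 5: φ(5) · σ(55/5) = 4 · 12 = 48
  d = 11: φ(11) · σ(55/11) = 10 · 6 = 60
  d = 55: φ(55) · σ(55/55) = 40 · 1 = 40
Summing: (φ * σ)(55) = 72 + 48 + 60 + 40 = 220.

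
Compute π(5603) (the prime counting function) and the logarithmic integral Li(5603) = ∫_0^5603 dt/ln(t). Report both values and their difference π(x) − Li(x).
π(5603) = 738;  Li(5603) ≈ 754.60;  π(x) − Li(x) ≈ -16.60.

Direct count of primes ≤ 5603 gives π(5603) = 738. Numerical evaluation of the logarithmic integral gives Li(5603) ≈ 754.60. The difference π(x) − Li(x) ≈ -16.60 is typically negative for small/moderate x (Li(x) overestimates), though Littlewood's theorem shows this sign changes infinitely often.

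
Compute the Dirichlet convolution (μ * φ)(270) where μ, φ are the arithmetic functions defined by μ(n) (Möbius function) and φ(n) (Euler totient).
(μ * φ)(270) = 0

Divisors of 270: [1, 2, 3, 5, 6, 9, 10, 15, 18, 27, 30, 45, 54, 90, 135, 270]. For each d | 270:
  d = 1: μ(1) · φ(270/1) = 1 · 72 = 72
  d = 2: μ(2) · φ(270/2) = -1 · 72 = -72
  d = 3: μ(3) · φ(270/3) = -1 · 24 = -24
  d = 5: μ(5) · φ(270/5) = -1 · 18 = -18
  d = 6: μ(6) · φ(270/6) = 1 · 24 = 24
  d = 9: μ(9) · φ(270/9) = 0 · 8 = 0
  d = 10: μ(10) · φ(270/10) = 1 · 18 = 18
  d = 15: μ(15) · φ(270/15) = 1 · 6 = 6
  d = 18: μ(18) · φ(270/18) = 0 · 8 = 0
  d = 27: μ(27) · φ(270/27) = 0 · 4 = 0
  d = 30: μ(30) · φ(270/30) = -1 · 6 = -6
  d = 45: μ(45) · φ(270/45) = 0 · 2 = 0
  d = 54: μ(54) · φ(270/54) = 0 · 4 = 0
  d = 90: μ(90) · φ(270/90) = 0 · 2 = 0
  d = 135: μ(135) · φ(270/135) = 0 · 1 = 0
  d = 270: μ(270) · φ(270/270) = 0 · 1 = 0
Summing: (μ * φ)(270) = 72 + -72 + -24 + -18 + 24 + 0 + 18 + 6 + 0 + 0 + -6 + 0 + 0 + 0 + 0 + 0 = 0.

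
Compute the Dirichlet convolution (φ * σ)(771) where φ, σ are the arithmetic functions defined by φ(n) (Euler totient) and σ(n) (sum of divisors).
(φ * σ)(771) = 3084

Divisors of 771: [1, 3, 257, 771]. For each d | 771:
  d = 1: φ(1) · σ(771/1) = 1 · 1032 = 1032
  d = 3: φ(3) · σ(771/3) = 2 · 258 = 516
  d = 257: φ(257) · σ(771/257) = 256 · 4 = 1024
  d = 771: φ(771) · σ(771/771) = 512 · 1 = 512
Summing: (φ * σ)(771) = 1032 + 516 + 1024 + 512 = 3084.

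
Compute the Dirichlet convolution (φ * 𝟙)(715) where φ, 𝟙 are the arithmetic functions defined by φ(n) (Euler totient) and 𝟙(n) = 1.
(φ * 𝟙)(715) = 715

Divisors of 715: [1, 5, 11, 13, 55, 65, 143, 715]. For each d | 715:
  d = 1: φ(1) · 𝟙(715/1) = 1 · 1 = 1
  d = 5: φ(5) · 𝟙(715/5) = 4 · 1 = 4
  d = 11: φ(11) · 𝟙(715/11) = 10 · 1 = 10
  d = 13: φ(13) · 𝟙(715/13) = 12 · 1 = 12
  d = 55: φ(55) · 𝟙(715/55) = 40 · 1 = 40
  d = 65: φ(65) · 𝟙(715/65) = 48 · 1 = 48
  d = 143: φ(143) · 𝟙(715/143) = 120 · 1 = 120
  d = 715: φ(715) · 𝟙(715/715) = 480 · 1 = 480
Summing: (φ * 𝟙)(715) = 1 + 4 + 10 + 12 + 40 + 48 + 120 + 480 = 715.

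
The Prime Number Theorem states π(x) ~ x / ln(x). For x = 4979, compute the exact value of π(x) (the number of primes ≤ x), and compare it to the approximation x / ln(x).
π(4979) = 666;  x/ln(x) ≈ 584.87;  relative error ≈ 12.18%.

Directly count primes up to 4979: π(4979) = 666. The PNT approximation gives 4979/ln(4979) ≈ 4979/8.51298 ≈ 584.87. Relative error (π(x) − x/ln(x)) / π(x) ≈ 12.18%; the approximation is known to undercount slightly (Li(x) is a better estimate).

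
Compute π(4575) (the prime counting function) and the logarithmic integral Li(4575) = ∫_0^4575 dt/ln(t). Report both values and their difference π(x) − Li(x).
π(4575) = 619;  Li(4575) ≈ 634.12;  π(x) − Li(x) ≈ -15.12.

Direct count of primes ≤ 4575 gives π(4575) = 619. Numerical evaluation of the logarithmic integral gives Li(4575) ≈ 634.12. The difference π(x) − Li(x) ≈ -15.12 is typically negative for small/moderate x (Li(x) overestimates), though Littlewood's theorem shows this sign changes infinitely often.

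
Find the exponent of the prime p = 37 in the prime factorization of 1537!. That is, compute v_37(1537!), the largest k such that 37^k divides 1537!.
v_37(1537!) = 42

Legendre's formula: v_p(n!) = Σ_{k ≥ 1} ⌊n / p^k⌋. For p = 37, n = 1537, the terms are:
  ⌊1537/37^1⌋ = ⌊1537/37⌋ = 41
  ⌊1537/37^2⌋ = ⌊1537/1369⌋ = 1
(the next term ⌊1537/37^3⌋ = 0, terminating the sum). Summing: v_37(1537!) = 41 + 1 = 42.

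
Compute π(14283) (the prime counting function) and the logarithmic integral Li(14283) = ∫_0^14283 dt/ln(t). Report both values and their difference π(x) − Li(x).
π(14283) = 1676;  Li(14283) ≈ 1701.87;  π(x) − Li(x) ≈ -25.87.

Direct count of primes ≤ 14283 gives π(14283) = 1676. Numerical evaluation of the logarithmic integral gives Li(14283) ≈ 1701.87. The difference π(x) − Li(x) ≈ -25.87 is typically negative for small/moderate x (Li(x) overestimates), though Littlewood's theorem shows this sign changes infinitely often.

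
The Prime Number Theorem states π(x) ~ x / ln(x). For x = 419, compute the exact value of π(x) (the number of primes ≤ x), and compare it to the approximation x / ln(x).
π(419) = 81;  x/ln(x) ≈ 69.40;  relative error ≈ 14.33%.

Directly count primes up to 419: π(419) = 81. The PNT approximation gives 419/ln(419) ≈ 419/6.03787 ≈ 69.40. Relative error (π(x) − x/ln(x)) / π(x) ≈ 14.33%; the approximation is known to undercount slightly (Li(x) is a better estimate).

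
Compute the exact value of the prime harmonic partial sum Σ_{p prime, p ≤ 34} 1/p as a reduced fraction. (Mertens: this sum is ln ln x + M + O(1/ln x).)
Σ 1/p = 314016924901/200560490130

π(34) = 11, so the primes ≤ 34 are [2, 3, 5, 7, 11, 13, 17, 19, 23, 29, 31]. Summing 1/p over these primes: 314016924901/200560490130 ≈ 1.5657. Mertens estimate ln ln(34) + 0.2615 ≈ 1.5218.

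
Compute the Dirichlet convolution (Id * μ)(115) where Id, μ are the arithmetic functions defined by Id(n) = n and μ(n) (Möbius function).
(Id * μ)(115) = 88

Divisors of 115: [1, 5, 23, 115]. For each d | 115:
  d = 1: Id(1) · μ(115/1) = 1 · 1 = 1
  d = 5: Id(5) · μ(115/5) = 5 · -1 = -5
  d = 23: Id(23) · μ(115/23) = 23 · -1 = -23
  d = 115: Id(115) · μ(115/115) = 115 · 1 = 115
Summing: (Id * μ)(115) = 1 + -5 + -23 + 115 = 88.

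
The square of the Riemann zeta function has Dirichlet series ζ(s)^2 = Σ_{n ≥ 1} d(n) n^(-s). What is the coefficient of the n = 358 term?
d(358) = 4

ζ(s)^2 = (Σ 1/m^s)(Σ 1/k^s). The coefficient of 1/n^s in the product is the number of ordered pairs (m, k) with mk = n, which equals d(n). For n = 358, divisors are [1, 2, 179, 358], so d(358) = 4.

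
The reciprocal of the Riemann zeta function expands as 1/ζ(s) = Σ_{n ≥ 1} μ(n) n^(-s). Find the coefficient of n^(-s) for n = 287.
μ(287) = 1

Factor n = 287 = 7 · 41. μ(n) = 0 if any exponent ≥ 2 (not squarefree); otherwise μ(n) = (−1)^{ω(n)} where ω(n) is the number of distinct prime factors. Applying: μ(287) = 1.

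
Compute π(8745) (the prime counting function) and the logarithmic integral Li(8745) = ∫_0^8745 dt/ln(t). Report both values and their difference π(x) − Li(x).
π(8745) = 1090;  Li(8745) ≈ 1108.90;  π(x) − Li(x) ≈ -18.90.

Direct count of primes ≤ 8745 gives π(8745) = 1090. Numerical evaluation of the logarithmic integral gives Li(8745) ≈ 1108.90. The difference π(x) − Li(x) ≈ -18.90 is typically negative for small/moderate x (Li(x) overestimates), though Littlewood's theorem shows this sign changes infinitely often.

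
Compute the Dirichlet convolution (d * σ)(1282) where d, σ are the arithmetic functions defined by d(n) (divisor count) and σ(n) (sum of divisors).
(d * σ)(1282) = 3220

Divisors of 1282: [1, 2, 641, 1282]. For each d | 1282:
  d = 1: d(1) · σ(1282/1) = 1 · 1926 = 1926
  d = 2: d(2) · σ(1282/2) = 2 · 642 = 1284
  d = 641: d(641) · σ(1282/641) = 2 · 3 = 6
  d = 1282: d(1282) · σ(1282/1282) = 4 · 1 = 4
Summing: (d * σ)(1282) = 1926 + 1284 + 6 + 4 = 3220.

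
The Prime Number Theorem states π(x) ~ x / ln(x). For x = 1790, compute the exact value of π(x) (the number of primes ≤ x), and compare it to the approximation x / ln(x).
π(1790) = 278;  x/ln(x) ≈ 238.99;  relative error ≈ 14.03%.

Directly count primes up to 1790: π(1790) = 278. The PNT approximation gives 1790/ln(1790) ≈ 1790/7.48997 ≈ 238.99. Relative error (π(x) − x/ln(x)) / π(x) ≈ 14.03%; the approximation is known to undercount slightly (Li(x) is a better estimate).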